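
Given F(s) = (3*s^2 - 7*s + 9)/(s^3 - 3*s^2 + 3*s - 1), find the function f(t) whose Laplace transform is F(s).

f(t) = 5*t^2*exp(t)/2 - t*exp(t) + 3*exp(t)

Factor the denominator: s^3 - 3*s^2 + 3*s - 1 = (s - 1)^3.
Partial fraction decomposition gives [3/(s - 1)] + [-1/(s - 1)^2] + [5/(s - 1)^3].
Invert each term: 3/(s - 1) ↔ 3e^(t); -1/(s - 1)^2 ↔ -t·e^(t); 5/(s - 1)^3 ↔ (5/2)t^2·e^(t).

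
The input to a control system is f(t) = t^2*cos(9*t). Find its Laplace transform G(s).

L{cos(9t)} = s/(s^2 + 81).
Then apply L{t^2·g(t)} = (-1)^2 d^2/ds^2[H(s)] with H(s) = s/(s^2 + 81):
differentiating 2 times and applying the sign gives 2*s*(s^2 - 243)/(s^2 + 81)^3.

G(s) = 2*s*(s^2 - 243)/(s^2 + 81)^3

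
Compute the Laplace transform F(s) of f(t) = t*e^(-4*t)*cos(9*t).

F(s) = (s - 5)*(s + 13)/(s^2 + 8*s + 97)^2

L{cos(9t)} = s/(s^2 + 81).
Multiplying by e^(-4t) shifts s → s + 4, so L{e^(-4*t)*cos(9*t)} = (s + 4)/((s + 4)^2 + 81).
Then apply L{t·g(t)} = -d/ds[G(s)] with G(s) = (s + 4)/((s + 4)^2 + 81):
differentiating 1 time and applying the sign gives (s - 5)*(s + 13)/(s^2 + 8*s + 97)^2.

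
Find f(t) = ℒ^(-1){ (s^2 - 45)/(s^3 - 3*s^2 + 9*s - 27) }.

f(t) = -2*exp(3*t) + 3*sin(3*t) + 3*cos(3*t)

Factor the denominator: s^3 - 3*s^2 + 9*s - 27 = (s - 3)*(s^2 + 9).
Partial fraction decomposition gives [-2/(s - 3)] + [3*s/(s^2 + 9)] + [9/(s^2 + 9)].
Invert each term: -2/(s - 3) ↔ -2e^(3t); 3·s/(s^2 + 9) ↔ 3cos(3t); 3·3/(s^2 + 9) ↔ 3sin(3t).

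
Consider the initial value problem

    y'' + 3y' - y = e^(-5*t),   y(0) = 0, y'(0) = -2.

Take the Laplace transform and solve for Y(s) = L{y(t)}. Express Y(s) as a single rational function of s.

Y(s) = (-2*s - 9)/(s^3 + 8*s^2 + 14*s - 5)

Transform both sides with L{·}.
The derivative rules (L{y''} = s^2 Y - s·y(0) - y'(0) and L{y'} = sY - y(0), with y(0) = 0, y'(0) = -2) turn the left side into (s^2 + 3*s - 1)Y - (-2).
The right side is L{e^(-5*t)} = 1/(s + 5).
So (s^2 + 3*s - 1)Y = 1/(s + 5) + (-2).
Divide through and combine into a single rational function.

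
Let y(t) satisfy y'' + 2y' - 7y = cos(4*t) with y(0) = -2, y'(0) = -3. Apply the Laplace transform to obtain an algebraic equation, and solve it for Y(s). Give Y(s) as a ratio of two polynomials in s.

Take the Laplace transform of both sides.
The derivative rules (L{y''} = s^2 Y - s·y(0) - y'(0) and L{y'} = sY - y(0), with y(0) = -2, y'(0) = -3) turn the left side into (s^2 + 2*s - 7)Y - (-2*s - 7).
The right side is L{cos(4*t)} = s/(s^2 + 16).
So (s^2 + 2*s - 7)Y = s/(s^2 + 16) + (-2*s - 7).
Divide through and combine into a single rational function.

Y(s) = (-2*s^3 - 7*s^2 - 31*s - 112)/(s^4 + 2*s^3 + 9*s^2 + 32*s - 112)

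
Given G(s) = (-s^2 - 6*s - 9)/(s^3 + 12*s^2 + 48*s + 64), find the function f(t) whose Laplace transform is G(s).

Factor the denominator: s^3 + 12*s^2 + 48*s + 64 = (s + 4)^3.
Partial fraction decomposition gives [-1/(s + 4)] + [2/(s + 4)^2] + [-1/(s + 4)^3].
Invert each term: -1/(s + 4) ↔ -e^(-4t); 2/(s + 4)^2 ↔ 2t·e^(-4t); -1/(s + 4)^3 ↔ (-1/2)t^2·e^(-4t).

f(t) = -t^2*exp(-4*t)/2 + 2*t*exp(-4*t) - exp(-4*t)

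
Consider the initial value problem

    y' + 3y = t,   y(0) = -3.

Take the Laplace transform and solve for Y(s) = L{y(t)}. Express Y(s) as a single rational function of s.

Take the Laplace transform of both sides.
Using L{y'} = sY - y(0) = sY - (-3), the left side becomes (s + 3)Y - (-3).
The right side is L{t} = s^(-2).
So (s + 3)Y = s^(-2) + (-3).
Divide through and combine into a single rational function.

Y(s) = (-3*s^2 + 1)/(s^3 + 3*s^2)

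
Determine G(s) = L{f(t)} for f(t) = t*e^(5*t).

G(s) = (s - 5)^(-2)

L{t} = 1!/s^2 = 1/s^2.
By the first shifting theorem, multiplying by e^(5t) replaces s with s - 5.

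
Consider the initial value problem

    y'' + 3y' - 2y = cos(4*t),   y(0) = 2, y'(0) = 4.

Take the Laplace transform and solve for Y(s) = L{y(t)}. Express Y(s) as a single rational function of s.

Transform both sides with L{·}.
Using L{y''} = s^2 Y - s·y(0) - y'(0) and L{y'} = sY - y(0), with y(0) = 2, y'(0) = 4, the left side becomes (s^2 + 3*s - 2)Y - (2*s + 10).
The right side is L{cos(4*t)} = s/(s^2 + 16).
So (s^2 + 3*s - 2)Y = s/(s^2 + 16) + (2*s + 10).
Divide through and combine into a single rational function.

Y(s) = (2*s^3 + 10*s^2 + 33*s + 160)/(s^4 + 3*s^3 + 14*s^2 + 48*s - 32)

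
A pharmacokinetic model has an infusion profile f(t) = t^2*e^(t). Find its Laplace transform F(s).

F(s) = 2/(s - 1)^3

L{e^(t)} = 1/(s - 1).
Then apply L{t^2·g(t)} = (-1)^2 d^2/ds^2[G(s)] with G(s) = 1/(s - 1):
differentiating 2 times and applying the sign gives 2/(s - 1)^3.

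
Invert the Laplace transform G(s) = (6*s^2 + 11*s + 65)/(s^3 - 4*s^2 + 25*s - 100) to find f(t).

f(t) = 5*exp(4*t) + 3*sin(5*t) + cos(5*t)

Factor the denominator: s^3 - 4*s^2 + 25*s - 100 = (s - 4)*(s^2 + 25).
Partial fraction decomposition gives [5/(s - 4)] + [s/(s^2 + 25)] + [15/(s^2 + 25)].
Invert each term: 5/(s - 4) ↔ 5e^(4t); 1·s/(s^2 + 25) ↔ cos(5t); 3·5/(s^2 + 25) ↔ 3sin(5t).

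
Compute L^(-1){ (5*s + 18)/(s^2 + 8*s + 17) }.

Complete the square in the denominator: s^2 + 8*s + 17 = (s + 4)^2 + 1^2.
Split the numerator to match: 5*s + 18 = 5·(s + 4) - 2·1.
Invert each term: 5·(s + 4)/((s + 4)^2 + 1) ↔ 5e^(-4t)cos(t); -2·1/((s + 4)^2 + 1) ↔ -2e^(-4t)sin(t).

-2*exp(-4*t)*sin(t) + 5*exp(-4*t)*cos(t)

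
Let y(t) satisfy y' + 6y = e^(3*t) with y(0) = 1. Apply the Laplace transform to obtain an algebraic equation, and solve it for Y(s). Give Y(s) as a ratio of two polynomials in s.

Y(s) = (s - 2)/(s^2 + 3*s - 18)

Apply the Laplace transform to the equation.
Using L{y'} = sY - y(0) = sY - 1, the left side becomes (s + 6)Y - (1).
The right side is L{e^(3*t)} = 1/(s - 3).
So (s + 6)Y = 1/(s - 3) + (1).
Divide through and combine into a single rational function.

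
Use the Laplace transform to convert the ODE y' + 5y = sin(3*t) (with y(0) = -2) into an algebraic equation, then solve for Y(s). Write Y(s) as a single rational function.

Laplace-transform each side.
Using L{y'} = sY - y(0) = sY - (-2), the left side becomes (s + 5)Y - (-2).
The right side is L{sin(3*t)} = 3/(s^2 + 9).
So (s + 5)Y = 3/(s^2 + 9) + (-2).
Divide through and combine into a single rational function.

Y(s) = (-2*s^2 - 15)/(s^3 + 5*s^2 + 9*s + 45)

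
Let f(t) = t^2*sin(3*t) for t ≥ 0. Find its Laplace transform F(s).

F(s) = 18*(s^2 - 3)/(s^2 + 9)^3

L{sin(3t)} = 3/(s^2 + 9).
Then apply L{t^2·g(t)} = (-1)^2 d^2/ds^2[G(s)] with G(s) = 3/(s^2 + 9):
differentiating 2 times and applying the sign gives 18*(s^2 - 3)/(s^2 + 9)^3.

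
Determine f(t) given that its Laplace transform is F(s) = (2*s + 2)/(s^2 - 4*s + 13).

f(t) = 2*exp(2*t)*sin(3*t) + 2*exp(2*t)*cos(3*t)

Complete the square in the denominator: s^2 - 4*s + 13 = (s - 2)^2 + 3^2.
Split the numerator to match: 2*s + 2 = 2·(s - 2) + 2·3.
Invert each term: 2·(s - 2)/((s - 2)^2 + 9) ↔ 2e^(2t)cos(3t); 2·3/((s - 2)^2 + 9) ↔ 2e^(2t)sin(3t).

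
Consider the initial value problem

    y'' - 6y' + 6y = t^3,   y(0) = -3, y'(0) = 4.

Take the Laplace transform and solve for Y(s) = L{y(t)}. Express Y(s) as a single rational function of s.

Y(s) = (-3*s^5 + 22*s^4 + 6)/(s^6 - 6*s^5 + 6*s^4)

Take the Laplace transform of both sides.
With L{y''} = s^2 Y - s·y(0) - y'(0) and L{y'} = sY - y(0), with y(0) = -3, y'(0) = 4: the LHS transforms to (s^2 - 6*s + 6)Y - (-3*s + 22).
The right side is L{t^3} = 6/s^4.
So (s^2 - 6*s + 6)Y = 6/s^4 + (-3*s + 22).
Isolate Y and clear denominators.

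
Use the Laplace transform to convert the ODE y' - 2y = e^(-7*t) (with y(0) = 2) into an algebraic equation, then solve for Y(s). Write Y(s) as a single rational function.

Y(s) = (2*s + 15)/(s^2 + 5*s - 14)

Laplace-transform each side.
With L{y'} = sY - y(0) = sY - 2: the LHS transforms to (s - 2)Y - (2).
The right side is L{e^(-7*t)} = 1/(s + 7).
So (s - 2)Y = 1/(s + 7) + (2).
Divide through and combine into a single rational function.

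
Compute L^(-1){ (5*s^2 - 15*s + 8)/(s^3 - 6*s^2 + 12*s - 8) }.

Factor the denominator: s^3 - 6*s^2 + 12*s - 8 = (s - 2)^3.
Partial fraction decomposition gives [5/(s - 2)] + [5/(s - 2)^2] + [-2/(s - 2)^3].
Invert each term: 5/(s - 2) ↔ 5e^(2t); 5/(s - 2)^2 ↔ 5t·e^(2t); -2/(s - 2)^3 ↔ (-1)t^2·e^(2t).

-t^2*exp(2*t) + 5*t*exp(2*t) + 5*exp(2*t)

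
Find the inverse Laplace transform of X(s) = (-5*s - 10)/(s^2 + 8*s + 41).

2*exp(-4*t)*sin(5*t) - 5*exp(-4*t)*cos(5*t)

Complete the square in the denominator: s^2 + 8*s + 41 = (s + 4)^2 + 5^2.
Split the numerator to match: -5*s - 10 = -5·(s + 4) + 2·5.
Invert each term: -5·(s + 4)/((s + 4)^2 + 25) ↔ -5e^(-4t)cos(5t); 2·5/((s + 4)^2 + 25) ↔ 2e^(-4t)sin(5t).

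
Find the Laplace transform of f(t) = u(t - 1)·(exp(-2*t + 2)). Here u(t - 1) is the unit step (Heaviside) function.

By the second shifting theorem, L{u(t - c)·g(t - c)} = e^(-cs)·G(s) with c = 1 and G(s) = L{g(t)}.
L{e^(-2t)} = 1/(s + 2).

exp(-s)/(s + 2)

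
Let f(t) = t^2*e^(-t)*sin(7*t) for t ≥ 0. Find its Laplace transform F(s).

L{sin(7t)} = 7/(s^2 + 49).
Multiplying by e^(-t) shifts s → s + 1, so L{e^(-t)*sin(7*t)} = 7/((s + 1)^2 + 49).
Then apply L{t^2·g(t)} = (-1)^2 d^2/ds^2[G(s)] with G(s) = 7/((s + 1)^2 + 49):
differentiating 2 times and applying the sign gives 14*(3*s^2 + 6*s - 46)/(s^2 + 2*s + 50)^3.

F(s) = 14*(3*s^2 + 6*s - 46)/(s^2 + 2*s + 50)^3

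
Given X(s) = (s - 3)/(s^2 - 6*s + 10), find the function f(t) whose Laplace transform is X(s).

Rewrite the denominator: s^2 - 6*s + 10 = (s - 3)^2 + 1.
The form in (s - 3) signals a first-shifting-theorem factor e^(3t).
Since L{cos(t)} = s/(s^2 + 1), the inverse is e^(3*t)*cos(t).

f(t) = exp(3*t)*cos(t)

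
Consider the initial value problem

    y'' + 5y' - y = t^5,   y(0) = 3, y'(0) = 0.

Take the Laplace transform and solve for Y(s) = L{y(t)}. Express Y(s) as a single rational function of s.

Y(s) = (3*s^7 + 15*s^6 + 120)/(s^8 + 5*s^7 - s^6)

Laplace-transform each side.
With L{y''} = s^2 Y - s·y(0) - y'(0) and L{y'} = sY - y(0), with y(0) = 3, y'(0) = 0: the LHS transforms to (s^2 + 5*s - 1)Y - (3*s + 15).
The right side is L{t^5} = 120/s^6.
So (s^2 + 5*s - 1)Y = 120/s^6 + (3*s + 15).
Isolate Y and clear denominators.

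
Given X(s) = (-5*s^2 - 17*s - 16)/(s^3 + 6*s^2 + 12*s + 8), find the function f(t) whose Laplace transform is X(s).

f(t) = -t^2*exp(-2*t) + 3*t*exp(-2*t) - 5*exp(-2*t)

Factor the denominator: s^3 + 6*s^2 + 12*s + 8 = (s + 2)^3.
Partial fraction decomposition gives [-5/(s + 2)] + [3/(s + 2)^2] + [-2/(s + 2)^3].
Invert each term: -5/(s + 2) ↔ -5e^(-2t); 3/(s + 2)^2 ↔ 3t·e^(-2t); -2/(s + 2)^3 ↔ (-1)t^2·e^(-2t).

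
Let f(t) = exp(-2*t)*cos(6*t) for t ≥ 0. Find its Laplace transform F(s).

F(s) = (s + 2)/((s + 2)^2 + 36)

L{cos(6t)} = s/(s^2 + 36).
By the first shifting theorem, multiplying by e^(-2t) replaces s with s + 2.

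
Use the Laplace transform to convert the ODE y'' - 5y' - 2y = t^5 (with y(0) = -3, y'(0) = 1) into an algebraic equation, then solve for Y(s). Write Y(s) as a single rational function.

Y(s) = (-3*s^7 + 16*s^6 + 120)/(s^8 - 5*s^7 - 2*s^6)

Take the Laplace transform of both sides.
With L{y''} = s^2 Y - s·y(0) - y'(0) and L{y'} = sY - y(0), with y(0) = -3, y'(0) = 1: the LHS transforms to (s^2 - 5*s - 2)Y - (-3*s + 16).
The right side is L{t^5} = 120/s^6.
So (s^2 - 5*s - 2)Y = 120/s^6 + (-3*s + 16).
Solve for Y(s) and write it as one ratio of polynomials.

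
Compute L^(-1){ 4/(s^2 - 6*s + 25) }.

Rewrite the denominator: s^2 - 6*s + 25 = (s - 3)^2 + 16.
The form in (s - 3) signals a first-shifting-theorem factor e^(3t).
Since L{sin(4t)} = 4/(s^2 + 16), the inverse is e^(3*t)*sin(4*t).

exp(3*t)*sin(4*t)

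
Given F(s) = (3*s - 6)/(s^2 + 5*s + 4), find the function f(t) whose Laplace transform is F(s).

f(t) = -3*exp(-t) + 6*exp(-4*t)

Factor the denominator: s^2 + 5*s + 4 = (s + 1)*(s + 4).
Partial fraction decomposition gives [-3/(s + 1)] + [6/(s + 4)].
Invert each term: -3/(s + 1) ↔ -3e^(-t); 6/(s + 4) ↔ 6e^(-4t).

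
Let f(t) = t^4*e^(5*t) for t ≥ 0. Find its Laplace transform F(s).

F(s) = 24/(s - 5)^5

L{t^4} = 4!/s^5 = 24/s^5.
By the first shifting theorem, multiplying by e^(5t) replaces s with s - 5.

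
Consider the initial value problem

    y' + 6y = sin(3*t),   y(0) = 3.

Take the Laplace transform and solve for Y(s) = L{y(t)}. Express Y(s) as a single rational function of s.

Transform both sides with L{·}.
With L{y'} = sY - y(0) = sY - 3: the LHS transforms to (s + 6)Y - (3).
The right side is L{sin(3*t)} = 3/(s^2 + 9).
So (s + 6)Y = 3/(s^2 + 9) + (3).
Solve for Y(s) and write it as one ratio of polynomials.

Y(s) = (3*s^2 + 30)/(s^3 + 6*s^2 + 9*s + 54)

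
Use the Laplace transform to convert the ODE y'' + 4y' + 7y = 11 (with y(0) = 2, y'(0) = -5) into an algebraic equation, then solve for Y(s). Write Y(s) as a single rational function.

Y(s) = (2*s^2 + 3*s + 11)/(s^3 + 4*s^2 + 7*s)

Apply the Laplace transform to the equation.
Using L{y''} = s^2 Y - s·y(0) - y'(0) and L{y'} = sY - y(0), with y(0) = 2, y'(0) = -5, the left side becomes (s^2 + 4*s + 7)Y - (2*s + 3).
The right side is L{11} = 11/s.
So (s^2 + 4*s + 7)Y = 11/s + (2*s + 3).
Divide through and combine into a single rational function.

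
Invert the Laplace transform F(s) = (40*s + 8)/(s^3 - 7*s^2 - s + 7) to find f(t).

f(t) = 6*exp(7*t) - 4*exp(t) - 2*exp(-t)

Factor the denominator: s^3 - 7*s^2 - s + 7 = (s - 7)*(s - 1)*(s + 1).
Partial fraction decomposition gives [-2/(s + 1)] + [6/(s - 7)] + [-4/(s - 1)].
Invert each term: -2/(s + 1) ↔ -2e^(-t); 6/(s - 7) ↔ 6e^(7t); -4/(s - 1) ↔ -4e^(t).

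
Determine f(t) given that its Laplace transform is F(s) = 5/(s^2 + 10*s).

Rewrite the denominator: s^2 + 10*s = (s + 5)^2 - 25.
The form in (s + 5) signals a first-shifting-theorem factor e^(-5t).
Since L{sinh(5t)} = 5/(s^2 - 25), the inverse is e^(-5*t)*sinh(5*t).

f(t) = exp(-5*t)*sinh(5*t)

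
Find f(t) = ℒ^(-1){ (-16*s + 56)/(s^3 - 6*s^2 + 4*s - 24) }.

f(t) = -exp(6*t) - 5*sin(2*t) + cos(2*t)

Factor the denominator: s^3 - 6*s^2 + 4*s - 24 = (s - 6)*(s^2 + 4).
Partial fraction decomposition gives [-1/(s - 6)] + [s/(s^2 + 4)] + [-10/(s^2 + 4)].
Invert each term: -1/(s - 6) ↔ -e^(6t); 1·s/(s^2 + 4) ↔ cos(2t); -5·2/(s^2 + 4) ↔ -5sin(2t).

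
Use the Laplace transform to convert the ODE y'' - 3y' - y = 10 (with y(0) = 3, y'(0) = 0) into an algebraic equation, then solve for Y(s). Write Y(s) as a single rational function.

Apply the Laplace transform to the equation.
The derivative rules (L{y''} = s^2 Y - s·y(0) - y'(0) and L{y'} = sY - y(0), with y(0) = 3, y'(0) = 0) turn the left side into (s^2 - 3*s - 1)Y - (3*s - 9).
The right side is L{10} = 10/s.
So (s^2 - 3*s - 1)Y = 10/s + (3*s - 9).
Divide through and combine into a single rational function.

Y(s) = (3*s^2 - 9*s + 10)/(s^3 - 3*s^2 - s)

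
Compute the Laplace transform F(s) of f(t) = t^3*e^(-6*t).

L{t^3} = 3!/s^4 = 6/s^4.
By the first shifting theorem, multiplying by e^(-6t) replaces s with s + 6.

F(s) = 6/(s + 6)^4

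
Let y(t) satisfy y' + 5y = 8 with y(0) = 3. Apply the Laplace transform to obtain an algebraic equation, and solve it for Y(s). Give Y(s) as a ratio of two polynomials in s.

Y(s) = (3*s + 8)/(s^2 + 5*s)

Apply the Laplace transform to the equation.
The derivative rules (L{y'} = sY - y(0) = sY - 3) turn the left side into (s + 5)Y - (3).
The right side is L{8} = 8/s.
So (s + 5)Y = 8/s + (3).
Divide through and combine into a single rational function.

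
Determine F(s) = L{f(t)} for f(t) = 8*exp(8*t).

F(s) = 8/(s - 8)

L{8} = 8/s.
By the first shifting theorem, multiplying by e^(8t) replaces s with s - 8.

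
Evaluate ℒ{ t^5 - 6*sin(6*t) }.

The transform is linear, so treat each term independently.
(-6)·[L{sin(6t)} = 6/(s^2 + 36)]; L{t^5} = 5!/s^6 = 120/s^6.

-36/(s^2 + 36) + 120/s^6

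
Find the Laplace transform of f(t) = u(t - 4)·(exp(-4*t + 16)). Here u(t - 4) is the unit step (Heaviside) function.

exp(-4*s)/(s + 4)

By the second shifting theorem, L{u(t - c)·g(t - c)} = e^(-cs)·G(s) with c = 4 and G(s) = L{g(t)}.
L{e^(-4t)} = 1/(s + 4).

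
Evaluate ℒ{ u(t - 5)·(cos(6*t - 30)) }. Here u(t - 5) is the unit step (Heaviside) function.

s*exp(-5*s)/(s^2 + 36)

By the second shifting theorem, L{u(t - c)·g(t - c)} = e^(-cs)·G(s) with c = 5 and G(s) = L{g(t)}.
L{cos(6t)} = s/(s^2 + 36).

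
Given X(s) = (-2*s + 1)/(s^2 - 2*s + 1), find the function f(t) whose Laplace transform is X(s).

f(t) = -t*exp(t) - 2*exp(t)

Factor the denominator: s^2 - 2*s + 1 = (s - 1)^2.
Partial fraction decomposition gives [-2/(s - 1)] + [-1/(s - 1)^2].
Invert each term: -2/(s - 1) ↔ -2e^(t); -1/(s - 1)^2 ↔ -t·e^(t).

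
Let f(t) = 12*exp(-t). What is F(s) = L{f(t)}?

F(s) = 12/(s + 1)

L{12} = 12/s.
By the first shifting theorem, multiplying by e^(-t) replaces s with s + 1.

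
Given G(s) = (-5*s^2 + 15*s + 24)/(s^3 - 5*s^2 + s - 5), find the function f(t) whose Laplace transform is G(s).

f(t) = -exp(5*t) - 5*sin(t) - 4*cos(t)

Factor the denominator: s^3 - 5*s^2 + s - 5 = (s - 5)*(s^2 + 1).
Partial fraction decomposition gives [-1/(s - 5)] + [-4*s/(s^2 + 1)] + [-5/(s^2 + 1)].
Invert each term: -1/(s - 5) ↔ -e^(5t); -4·s/(s^2 + 1) ↔ -4cos(t); -5·1/(s^2 + 1) ↔ -5sin(t).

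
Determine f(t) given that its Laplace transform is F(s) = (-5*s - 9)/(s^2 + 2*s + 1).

f(t) = -4*t*exp(-t) - 5*exp(-t)

Factor the denominator: s^2 + 2*s + 1 = (s + 1)^2.
Partial fraction decomposition gives [-5/(s + 1)] + [-4/(s + 1)^2].
Invert each term: -5/(s + 1) ↔ -5e^(-t); -4/(s + 1)^2 ↔ -4t·e^(-t).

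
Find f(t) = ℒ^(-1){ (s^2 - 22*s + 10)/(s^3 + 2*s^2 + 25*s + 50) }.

f(t) = -4*sin(5*t) - cos(5*t) + 2*exp(-2*t)

Factor the denominator: s^3 + 2*s^2 + 25*s + 50 = (s + 2)*(s^2 + 25).
Partial fraction decomposition gives [2/(s + 2)] + [-s/(s^2 + 25)] + [-20/(s^2 + 25)].
Invert each term: 2/(s + 2) ↔ 2e^(-2t); -1·s/(s^2 + 25) ↔ -cos(5t); -4·5/(s^2 + 25) ↔ -4sin(5t).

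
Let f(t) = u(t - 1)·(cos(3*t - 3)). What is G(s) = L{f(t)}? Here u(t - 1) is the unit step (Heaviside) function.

G(s) = s*exp(-s)/(s^2 + 9)

By the second shifting theorem, L{u(t - c)·g(t - c)} = e^(-cs)·H(s) with c = 1 and H(s) = L{g(t)}.
L{cos(3t)} = s/(s^2 + 9).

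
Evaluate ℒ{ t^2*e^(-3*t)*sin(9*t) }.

L{sin(9t)} = 9/(s^2 + 81).
Multiplying by e^(-3t) shifts s → s + 3, so L{e^(-3*t)*sin(9*t)} = 9/((s + 3)^2 + 81).
Then apply L{t^2·g(t)} = (-1)^2 d^2/ds^2[G(s)] with G(s) = 9/((s + 3)^2 + 81):
differentiating 2 times and applying the sign gives 54*(s^2 + 6*s - 18)/(s^2 + 6*s + 90)^3.

54*(s^2 + 6*s - 18)/(s^2 + 6*s + 90)^3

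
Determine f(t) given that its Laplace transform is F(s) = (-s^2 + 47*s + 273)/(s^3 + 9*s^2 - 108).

f(t) = 5*t*exp(-6*t) + 5*exp(3*t) - 6*exp(-6*t)

Factor the denominator: s^3 + 9*s^2 - 108 = (s - 3)*(s + 6)^2.
Partial fraction decomposition gives [-6/(s + 6)] + [5/(s + 6)^2] + [5/(s - 3)].
Invert each term: -6/(s + 6) ↔ -6e^(-6t); 5/(s + 6)^2 ↔ 5t·e^(-6t); 5/(s - 3) ↔ 5e^(3t).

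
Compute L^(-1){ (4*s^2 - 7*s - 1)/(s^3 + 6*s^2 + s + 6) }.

-sin(t) - cos(t) + 5*exp(-6*t)

Factor the denominator: s^3 + 6*s^2 + s + 6 = (s + 6)*(s^2 + 1).
Partial fraction decomposition gives [5/(s + 6)] + [-s/(s^2 + 1)] + [-1/(s^2 + 1)].
Invert each term: 5/(s + 6) ↔ 5e^(-6t); -1·s/(s^2 + 1) ↔ -cos(t); -1·1/(s^2 + 1) ↔ -sin(t).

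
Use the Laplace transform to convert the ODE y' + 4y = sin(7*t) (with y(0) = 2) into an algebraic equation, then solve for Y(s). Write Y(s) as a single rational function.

Laplace-transform each side.
Using L{y'} = sY - y(0) = sY - 2, the left side becomes (s + 4)Y - (2).
The right side is L{sin(7*t)} = 7/(s^2 + 49).
So (s + 4)Y = 7/(s^2 + 49) + (2).
Solve for Y(s) and write it as one ratio of polynomials.

Y(s) = (2*s^2 + 105)/(s^3 + 4*s^2 + 49*s + 196)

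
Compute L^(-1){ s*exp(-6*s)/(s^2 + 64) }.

Heaviside(t - 6)*(cos(8*t - 48))

The factor e^(-6s) signals a time shift by c = 6 (second shifting theorem).
L{cos(8t)} = s/(s^2 + 64), so L^-1{s/(s^2 + 64)} = cos(8*t).
Hence the inverse is u(t - 6) times that function evaluated at t - 6.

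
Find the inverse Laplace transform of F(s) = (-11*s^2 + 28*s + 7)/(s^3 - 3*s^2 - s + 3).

Factor the denominator: s^3 - 3*s^2 - s + 3 = (s - 3)*(s - 1)*(s + 1).
Partial fraction decomposition gives [-1/(s - 3)] + [-4/(s + 1)] + [-6/(s - 1)].
Invert each term: -1/(s - 3) ↔ -e^(3t); -4/(s + 1) ↔ -4e^(-t); -6/(s - 1) ↔ -6e^(t).

-exp(3*t) - 6*exp(t) - 4*exp(-t)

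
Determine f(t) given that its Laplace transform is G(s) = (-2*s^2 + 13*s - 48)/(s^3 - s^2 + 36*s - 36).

f(t) = -exp(t) + 2*sin(6*t) - cos(6*t)

Factor the denominator: s^3 - s^2 + 36*s - 36 = (s - 1)*(s^2 + 36).
Partial fraction decomposition gives [-1/(s - 1)] + [-s/(s^2 + 36)] + [12/(s^2 + 36)].
Invert each term: -1/(s - 1) ↔ -e^(t); -1·s/(s^2 + 36) ↔ -cos(6t); 2·6/(s^2 + 36) ↔ 2sin(6t).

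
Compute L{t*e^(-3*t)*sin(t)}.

L{sin(t)} = 1/(s^2 + 1).
Multiplying by e^(-3t) shifts s → s + 3, so L{e^(-3*t)*sin(t)} = 1/((s + 3)^2 + 1).
Then apply L{t·g(t)} = -d/ds[G(s)] with G(s) = 1/((s + 3)^2 + 1):
differentiating 1 time and applying the sign gives 2*(s + 3)/(s^2 + 6*s + 10)^2.

2*(s + 3)/(s^2 + 6*s + 10)^2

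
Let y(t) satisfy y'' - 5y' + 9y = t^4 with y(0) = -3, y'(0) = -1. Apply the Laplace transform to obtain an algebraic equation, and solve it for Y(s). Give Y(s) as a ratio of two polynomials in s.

Y(s) = (-3*s^6 + 14*s^5 + 24)/(s^7 - 5*s^6 + 9*s^5)

Transform both sides with L{·}.
Using L{y''} = s^2 Y - s·y(0) - y'(0) and L{y'} = sY - y(0), with y(0) = -3, y'(0) = -1, the left side becomes (s^2 - 5*s + 9)Y - (-3*s + 14).
The right side is L{t^4} = 24/s^5.
So (s^2 - 5*s + 9)Y = 24/s^5 + (-3*s + 14).
Divide through and combine into a single rational function.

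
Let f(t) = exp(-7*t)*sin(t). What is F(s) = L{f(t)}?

L{sin(t)} = 1/(s^2 + 1).
By the first shifting theorem, multiplying by e^(-7t) replaces s with s + 7.

F(s) = 1/((s + 7)^2 + 1)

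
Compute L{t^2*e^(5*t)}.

L{t^2} = 2!/s^3 = 2/s^3.
By the first shifting theorem, multiplying by e^(5t) replaces s with s - 5.

2/(s - 5)^3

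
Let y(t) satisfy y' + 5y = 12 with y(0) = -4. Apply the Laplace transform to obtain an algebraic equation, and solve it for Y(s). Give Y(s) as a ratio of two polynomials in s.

Y(s) = (-4*s + 12)/(s^2 + 5*s)

Take the Laplace transform of both sides.
With L{y'} = sY - y(0) = sY - (-4): the LHS transforms to (s + 5)Y - (-4).
The right side is L{12} = 12/s.
So (s + 5)Y = 12/s + (-4).
Isolate Y and clear denominators.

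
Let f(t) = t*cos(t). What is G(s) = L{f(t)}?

L{cos(t)} = s/(s^2 + 1).
Then apply L{t·g(t)} = -d/ds[H(s)] with H(s) = s/(s^2 + 1):
differentiating 1 time and applying the sign gives (s - 1)*(s + 1)/(s^2 + 1)^2.

G(s) = (s - 1)*(s + 1)/(s^2 + 1)^2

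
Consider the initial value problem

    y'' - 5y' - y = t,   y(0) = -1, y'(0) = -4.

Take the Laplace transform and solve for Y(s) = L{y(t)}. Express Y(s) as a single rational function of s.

Take the Laplace transform of both sides.
The derivative rules (L{y''} = s^2 Y - s·y(0) - y'(0) and L{y'} = sY - y(0), with y(0) = -1, y'(0) = -4) turn the left side into (s^2 - 5*s - 1)Y - (-s + 1).
The right side is L{t} = s^(-2).
So (s^2 - 5*s - 1)Y = s^(-2) + (-s + 1).
Divide through and combine into a single rational function.

Y(s) = (-s^3 + s^2 + 1)/(s^4 - 5*s^3 - s^2)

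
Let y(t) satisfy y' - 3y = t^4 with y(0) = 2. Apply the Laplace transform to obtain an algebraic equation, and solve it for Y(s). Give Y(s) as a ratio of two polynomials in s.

Y(s) = (2*s^5 + 24)/(s^6 - 3*s^5)

Transform both sides with L{·}.
With L{y'} = sY - y(0) = sY - 2: the LHS transforms to (s - 3)Y - (2).
The right side is L{t^4} = 24/s^5.
So (s - 3)Y = 24/s^5 + (2).
Divide through and combine into a single rational function.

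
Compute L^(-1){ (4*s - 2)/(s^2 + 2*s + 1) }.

-6*t*exp(-t) + 4*exp(-t)

Factor the denominator: s^2 + 2*s + 1 = (s + 1)^2.
Partial fraction decomposition gives [4/(s + 1)] + [-6/(s + 1)^2].
Invert each term: 4/(s + 1) ↔ 4e^(-t); -6/(s + 1)^2 ↔ -6t·e^(-t).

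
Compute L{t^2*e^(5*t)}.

L{e^(5t)} = 1/(s - 5).
Then apply L{t^2·g(t)} = (-1)^2 d^2/ds^2[G(s)] with G(s) = 1/(s - 5):
differentiating 2 times and applying the sign gives 2/(s - 5)^3.

2/(s - 5)^3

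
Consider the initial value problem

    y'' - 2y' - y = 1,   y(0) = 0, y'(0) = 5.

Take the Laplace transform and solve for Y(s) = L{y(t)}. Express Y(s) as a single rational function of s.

Apply the Laplace transform to the equation.
Using L{y''} = s^2 Y - s·y(0) - y'(0) and L{y'} = sY - y(0), with y(0) = 0, y'(0) = 5, the left side becomes (s^2 - 2*s - 1)Y - (5).
The right side is L{1} = 1/s.
So (s^2 - 2*s - 1)Y = 1/s + (5).
Isolate Y and clear denominators.

Y(s) = (5*s + 1)/(s^3 - 2*s^2 - s)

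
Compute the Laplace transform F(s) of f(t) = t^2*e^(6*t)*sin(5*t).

F(s) = 10*(3*s^2 - 36*s + 83)/(s^2 - 12*s + 61)^3

L{sin(5t)} = 5/(s^2 + 25).
Multiplying by e^(6t) shifts s → s - 6, so L{e^(6*t)*sin(5*t)} = 5/((s - 6)^2 + 25).
Then apply L{t^2·g(t)} = (-1)^2 d^2/ds^2[G(s)] with G(s) = 5/((s - 6)^2 + 25):
differentiating 2 times and applying the sign gives 10*(3*s^2 - 36*s + 83)/(s^2 - 12*s + 61)^3.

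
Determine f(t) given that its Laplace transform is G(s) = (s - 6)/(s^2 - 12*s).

f(t) = exp(6*t)*cosh(6*t)

Rewrite the denominator: s^2 - 12*s = (s - 6)^2 - 36.
The form in (s - 6) signals a first-shifting-theorem factor e^(6t).
Since L{cosh(6t)} = s/(s^2 - 36), the inverse is e^(6*t)*cosh(6*t).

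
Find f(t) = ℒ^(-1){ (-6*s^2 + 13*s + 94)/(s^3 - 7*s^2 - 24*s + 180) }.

Factor the denominator: s^3 - 7*s^2 - 24*s + 180 = (s - 6)^2*(s + 5).
Partial fraction decomposition gives [-5/(s - 6)] + [-4/(s - 6)^2] + [-1/(s + 5)].
Invert each term: -5/(s - 6) ↔ -5e^(6t); -4/(s - 6)^2 ↔ -4t·e^(6t); -1/(s + 5) ↔ -e^(-5t).

f(t) = -4*t*exp(6*t) - 5*exp(6*t) - exp(-5*t)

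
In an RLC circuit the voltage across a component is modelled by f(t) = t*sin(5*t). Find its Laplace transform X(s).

L{sin(5t)} = 5/(s^2 + 25).
Then apply L{t·g(t)} = -d/ds[G(s)] with G(s) = 5/(s^2 + 25):
differentiating 1 time and applying the sign gives 10*s/(s^2 + 25)^2.

X(s) = 10*s/(s^2 + 25)^2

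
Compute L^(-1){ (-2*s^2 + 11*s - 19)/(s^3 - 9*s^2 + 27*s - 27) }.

Factor the denominator: s^3 - 9*s^2 + 27*s - 27 = (s - 3)^3.
Partial fraction decomposition gives [-2/(s - 3)] + [-1/(s - 3)^2] + [-4/(s - 3)^3].
Invert each term: -2/(s - 3) ↔ -2e^(3t); -1/(s - 3)^2 ↔ -t·e^(3t); -4/(s - 3)^3 ↔ (-2)t^2·e^(3t).

-2*t^2*exp(3*t) - t*exp(3*t) - 2*exp(3*t)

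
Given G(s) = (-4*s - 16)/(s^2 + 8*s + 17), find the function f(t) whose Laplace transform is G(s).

f(t) = -4*exp(-4*t)*cos(t)

Rewrite the denominator: s^2 + 8*s + 17 = (s + 4)^2 + 1.
The form in (s + 4) signals a first-shifting-theorem factor e^(-4t).
Since L{cos(t)} = s/(s^2 + 1), the inverse is exp(-4*t)*cos(t), scaled by -4.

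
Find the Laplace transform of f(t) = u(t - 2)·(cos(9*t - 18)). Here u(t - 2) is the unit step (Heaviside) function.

s*exp(-2*s)/(s^2 + 81)

By the second shifting theorem, L{u(t - c)·g(t - c)} = e^(-cs)·G(s) with c = 2 and G(s) = L{g(t)}.
L{cos(9t)} = s/(s^2 + 81).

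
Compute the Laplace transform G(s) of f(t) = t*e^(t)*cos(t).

G(s) = s*(s - 2)/(s^2 - 2*s + 2)^2

L{cos(t)} = s/(s^2 + 1).
Multiplying by e^(t) shifts s → s - 1, so L{e^(t)*cos(t)} = (s - 1)/((s - 1)^2 + 1).
Then apply L{t·g(t)} = -d/ds[H(s)] with H(s) = (s - 1)/((s - 1)^2 + 1):
differentiating 1 time and applying the sign gives s*(s - 2)/(s^2 - 2*s + 2)^2.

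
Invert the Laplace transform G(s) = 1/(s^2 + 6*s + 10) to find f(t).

Rewrite the denominator: s^2 + 6*s + 10 = (s + 3)^2 + 1.
The form in (s + 3) signals a first-shifting-theorem factor e^(-3t).
Since L{sin(t)} = 1/(s^2 + 1), the inverse is exp(-3*t)*sin(t).

f(t) = exp(-3*t)*sin(t)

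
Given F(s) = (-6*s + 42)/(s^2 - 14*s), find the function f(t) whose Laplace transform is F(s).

Rewrite the denominator: s^2 - 14*s = (s - 7)^2 - 49.
The form in (s - 7) signals a first-shifting-theorem factor e^(7t).
Since L{cosh(7t)} = s/(s^2 - 49), the inverse is e^(7*t)*cosh(7*t), scaled by -6.

f(t) = -6*exp(7*t)*cosh(7*t)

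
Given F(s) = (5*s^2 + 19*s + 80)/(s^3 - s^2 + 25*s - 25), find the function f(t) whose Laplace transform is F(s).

f(t) = 4*exp(t) + 4*sin(5*t) + cos(5*t)

Factor the denominator: s^3 - s^2 + 25*s - 25 = (s - 1)*(s^2 + 25).
Partial fraction decomposition gives [4/(s - 1)] + [s/(s^2 + 25)] + [20/(s^2 + 25)].
Invert each term: 4/(s - 1) ↔ 4e^(t); 1·s/(s^2 + 25) ↔ cos(5t); 4·5/(s^2 + 25) ↔ 4sin(5t).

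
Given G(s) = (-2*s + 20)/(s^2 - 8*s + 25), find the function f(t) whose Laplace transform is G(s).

Complete the square in the denominator: s^2 - 8*s + 25 = (s - 4)^2 + 3^2.
Split the numerator to match: -2*s + 20 = -2·(s - 4) + 4·3.
Invert each term: -2·(s - 4)/((s - 4)^2 + 9) ↔ -2e^(4t)cos(3t); 4·3/((s - 4)^2 + 9) ↔ 4e^(4t)sin(3t).

f(t) = 4*exp(4*t)*sin(3*t) - 2*exp(4*t)*cos(3*t)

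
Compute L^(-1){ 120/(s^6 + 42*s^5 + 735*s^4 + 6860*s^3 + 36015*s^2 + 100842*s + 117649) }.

Rewrite the denominator: s^6 + 42*s^5 + 735*s^4 + 6860*s^3 + 36015*s^2 + 100842*s + 117649 = (s + 7)^6.
The form in (s + 7) signals a first-shifting-theorem factor e^(-7t).
Since L{t^5} = 5!/s^6 = 120/s^6, the inverse is t^5*exp(-7*t).

t^5*exp(-7*t)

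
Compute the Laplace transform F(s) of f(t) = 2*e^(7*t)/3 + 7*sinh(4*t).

Apply the Laplace transform termwise.
(7)·[L{sinh(4t)} = 4/(s^2 - 16)]; (2/3)·[L{e^(7t)} = 1/(s - 7)].

F(s) = 28/(s^2 - 16) + 2/(3*(s - 7))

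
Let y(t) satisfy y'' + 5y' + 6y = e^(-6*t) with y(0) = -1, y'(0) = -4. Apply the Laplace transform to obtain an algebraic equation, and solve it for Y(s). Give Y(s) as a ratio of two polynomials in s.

Laplace-transform each side.
The derivative rules (L{y''} = s^2 Y - s·y(0) - y'(0) and L{y'} = sY - y(0), with y(0) = -1, y'(0) = -4) turn the left side into (s^2 + 5*s + 6)Y - (-s - 9).
The right side is L{e^(-6*t)} = 1/(s + 6).
So (s^2 + 5*s + 6)Y = 1/(s + 6) + (-s - 9).
Solve for Y(s) and write it as one ratio of polynomials.

Y(s) = (-s^2 - 15*s - 53)/(s^3 + 11*s^2 + 36*s + 36)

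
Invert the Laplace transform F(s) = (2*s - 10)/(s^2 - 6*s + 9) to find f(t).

Factor the denominator: s^2 - 6*s + 9 = (s - 3)^2.
Partial fraction decomposition gives [2/(s - 3)] + [-4/(s - 3)^2].
Invert each term: 2/(s - 3) ↔ 2e^(3t); -4/(s - 3)^2 ↔ -4t·e^(3t).

f(t) = -4*t*exp(3*t) + 2*exp(3*t)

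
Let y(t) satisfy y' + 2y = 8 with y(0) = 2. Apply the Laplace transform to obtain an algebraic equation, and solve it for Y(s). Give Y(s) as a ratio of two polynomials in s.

Y(s) = (2*s + 8)/(s^2 + 2*s)

Transform both sides with L{·}.
With L{y'} = sY - y(0) = sY - 2: the LHS transforms to (s + 2)Y - (2).
The right side is L{8} = 8/s.
So (s + 2)Y = 8/s + (2).
Divide through and combine into a single rational function.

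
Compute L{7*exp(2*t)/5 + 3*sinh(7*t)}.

21/(s^2 - 49) + 7/(5*(s - 2))

Apply the Laplace transform termwise.
(7/5)·[L{e^(2t)} = 1/(s - 2)]; (3)·[L{sinh(7t)} = 7/(s^2 - 49)].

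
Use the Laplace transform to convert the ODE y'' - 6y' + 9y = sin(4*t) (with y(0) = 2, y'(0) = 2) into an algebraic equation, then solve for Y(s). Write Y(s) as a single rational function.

Laplace-transform each side.
Using L{y''} = s^2 Y - s·y(0) - y'(0) and L{y'} = sY - y(0), with y(0) = 2, y'(0) = 2, the left side becomes (s^2 - 6*s + 9)Y - (2*s - 10).
The right side is L{sin(4*t)} = 4/(s^2 + 16).
So (s^2 - 6*s + 9)Y = 4/(s^2 + 16) + (2*s - 10).
Divide through and combine into a single rational function.

Y(s) = (2*s^3 - 10*s^2 + 32*s - 156)/(s^4 - 6*s^3 + 25*s^2 - 96*s + 144)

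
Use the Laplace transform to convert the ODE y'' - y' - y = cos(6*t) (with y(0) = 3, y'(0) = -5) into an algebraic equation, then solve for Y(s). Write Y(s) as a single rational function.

Y(s) = (3*s^3 - 8*s^2 + 109*s - 288)/(s^4 - s^3 + 35*s^2 - 36*s - 36)

Laplace-transform each side.
With L{y''} = s^2 Y - s·y(0) - y'(0) and L{y'} = sY - y(0), with y(0) = 3, y'(0) = -5: the LHS transforms to (s^2 - s - 1)Y - (3*s - 8).
The right side is L{cos(6*t)} = s/(s^2 + 36).
So (s^2 - s - 1)Y = s/(s^2 + 36) + (3*s - 8).
Solve for Y(s) and write it as one ratio of polynomials.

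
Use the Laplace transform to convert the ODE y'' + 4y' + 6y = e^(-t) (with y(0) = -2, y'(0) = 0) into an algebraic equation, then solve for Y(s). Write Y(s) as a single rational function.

Transform both sides with L{·}.
The derivative rules (L{y''} = s^2 Y - s·y(0) - y'(0) and L{y'} = sY - y(0), with y(0) = -2, y'(0) = 0) turn the left side into (s^2 + 4*s + 6)Y - (-2*s - 8).
The right side is L{e^(-t)} = 1/(s + 1).
So (s^2 + 4*s + 6)Y = 1/(s + 1) + (-2*s - 8).
Solve for Y(s) and write it as one ratio of polynomials.

Y(s) = (-2*s^2 - 10*s - 7)/(s^3 + 5*s^2 + 10*s + 6)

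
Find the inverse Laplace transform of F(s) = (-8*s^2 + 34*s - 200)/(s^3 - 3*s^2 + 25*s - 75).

-5*exp(3*t) + 5*sin(5*t) - 3*cos(5*t)

Factor the denominator: s^3 - 3*s^2 + 25*s - 75 = (s - 3)*(s^2 + 25).
Partial fraction decomposition gives [-5/(s - 3)] + [-3*s/(s^2 + 25)] + [25/(s^2 + 25)].
Invert each term: -5/(s - 3) ↔ -5e^(3t); -3·s/(s^2 + 25) ↔ -3cos(5t); 5·5/(s^2 + 25) ↔ 5sin(5t).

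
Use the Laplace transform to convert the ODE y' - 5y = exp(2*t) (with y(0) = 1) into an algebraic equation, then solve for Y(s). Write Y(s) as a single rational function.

Laplace-transform each side.
Using L{y'} = sY - y(0) = sY - 1, the left side becomes (s - 5)Y - (1).
The right side is L{exp(2*t)} = 1/(s - 2).
So (s - 5)Y = 1/(s - 2) + (1).
Isolate Y and clear denominators.

Y(s) = (s - 1)/(s^2 - 7*s + 10)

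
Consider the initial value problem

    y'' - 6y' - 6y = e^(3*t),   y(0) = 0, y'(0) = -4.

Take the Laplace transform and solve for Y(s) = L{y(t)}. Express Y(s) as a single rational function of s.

Laplace-transform each side.
With L{y''} = s^2 Y - s·y(0) - y'(0) and L{y'} = sY - y(0), with y(0) = 0, y'(0) = -4: the LHS transforms to (s^2 - 6*s - 6)Y - (-4).
The right side is L{e^(3*t)} = 1/(s - 3).
So (s^2 - 6*s - 6)Y = 1/(s - 3) + (-4).
Divide through and combine into a single rational function.

Y(s) = (-4*s + 13)/(s^3 - 9*s^2 + 12*s + 18)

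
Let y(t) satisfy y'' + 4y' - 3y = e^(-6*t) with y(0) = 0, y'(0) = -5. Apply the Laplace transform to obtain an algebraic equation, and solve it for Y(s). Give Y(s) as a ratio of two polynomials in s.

Take the Laplace transform of both sides.
The derivative rules (L{y''} = s^2 Y - s·y(0) - y'(0) and L{y'} = sY - y(0), with y(0) = 0, y'(0) = -5) turn the left side into (s^2 + 4*s - 3)Y - (-5).
The right side is L{e^(-6*t)} = 1/(s + 6).
So (s^2 + 4*s - 3)Y = 1/(s + 6) + (-5).
Divide through and combine into a single rational function.

Y(s) = (-5*s - 29)/(s^3 + 10*s^2 + 21*s - 18)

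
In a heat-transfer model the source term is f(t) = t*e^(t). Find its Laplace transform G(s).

G(s) = (s - 1)^(-2)

L{e^(t)} = 1/(s - 1).
Then apply L{t·g(t)} = -d/ds[H(s)] with H(s) = 1/(s - 1):
differentiating 1 time and applying the sign gives (s - 1)^(-2).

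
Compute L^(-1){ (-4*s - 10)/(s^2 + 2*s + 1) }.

Factor the denominator: s^2 + 2*s + 1 = (s + 1)^2.
Partial fraction decomposition gives [-4/(s + 1)] + [-6/(s + 1)^2].
Invert each term: -4/(s + 1) ↔ -4e^(-t); -6/(s + 1)^2 ↔ -6t·e^(-t).

-6*t*exp(-t) - 4*exp(-t)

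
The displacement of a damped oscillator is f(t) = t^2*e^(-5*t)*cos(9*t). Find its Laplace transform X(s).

X(s) = 2*(s + 5)*(s^2 + 10*s - 218)/(s^2 + 10*s + 106)^3

L{cos(9t)} = s/(s^2 + 81).
Multiplying by e^(-5t) shifts s → s + 5, so L{e^(-5*t)*cos(9*t)} = (s + 5)/((s + 5)^2 + 81).
Then apply L{t^2·g(t)} = (-1)^2 d^2/ds^2[G(s)] with G(s) = (s + 5)/((s + 5)^2 + 81):
differentiating 2 times and applying the sign gives 2*(s + 5)*(s^2 + 10*s - 218)/(s^2 + 10*s + 106)^3.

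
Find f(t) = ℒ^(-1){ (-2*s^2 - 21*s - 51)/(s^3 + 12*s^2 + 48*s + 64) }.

f(t) = t^2*exp(-4*t)/2 - 5*t*exp(-4*t) - 2*exp(-4*t)

Factor the denominator: s^3 + 12*s^2 + 48*s + 64 = (s + 4)^3.
Partial fraction decomposition gives [-2/(s + 4)] + [-5/(s + 4)^2] + [(s + 4)^(-3)].
Invert each term: -2/(s + 4) ↔ -2e^(-4t); -5/(s + 4)^2 ↔ -5t·e^(-4t); 1/(s + 4)^3 ↔ (1/2)t^2·e^(-4t).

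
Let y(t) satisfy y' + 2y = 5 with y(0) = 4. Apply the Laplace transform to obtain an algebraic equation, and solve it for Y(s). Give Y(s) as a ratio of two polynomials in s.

Transform both sides with L{·}.
With L{y'} = sY - y(0) = sY - 4: the LHS transforms to (s + 2)Y - (4).
The right side is L{5} = 5/s.
So (s + 2)Y = 5/s + (4).
Isolate Y and clear denominators.

Y(s) = (4*s + 5)/(s^2 + 2*s)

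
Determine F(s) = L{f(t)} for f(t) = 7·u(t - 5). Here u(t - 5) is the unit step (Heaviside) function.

F(s) = 7*exp(-5*s)/s

By the second shifting theorem, L{u(t - c)·g(t - c)} = e^(-cs)·G(s) with c = 5 and G(s) = L{g(t)}.
L{7} = 7/s.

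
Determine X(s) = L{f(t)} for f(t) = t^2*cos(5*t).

L{cos(5t)} = s/(s^2 + 25).
Then apply L{t^2·g(t)} = (-1)^2 d^2/ds^2[G(s)] with G(s) = s/(s^2 + 25):
differentiating 2 times and applying the sign gives 2*s*(s^2 - 75)/(s^2 + 25)^3.

X(s) = 2*s*(s^2 - 75)/(s^2 + 25)^3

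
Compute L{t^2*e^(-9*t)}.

L{e^(-9t)} = 1/(s + 9).
Then apply L{t^2·g(t)} = (-1)^2 d^2/ds^2[G(s)] with G(s) = 1/(s + 9):
differentiating 2 times and applying the sign gives 2/(s + 9)^3.

2/(s + 9)^3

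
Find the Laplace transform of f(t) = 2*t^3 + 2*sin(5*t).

The transform is linear, so treat each term independently.
(2)·[L{sin(5t)} = 5/(s^2 + 25)]; (2)·[L{t^3} = 3!/s^4 = 6/s^4].

10/(s^2 + 25) + 12/s^4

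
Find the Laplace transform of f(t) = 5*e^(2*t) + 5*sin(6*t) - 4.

30/(s^2 + 36) + 5/(s - 2) - 4/s

Apply the Laplace transform termwise.
(5)·[L{sin(6t)} = 6/(s^2 + 36)]; (5)·[L{e^(2t)} = 1/(s - 2)]; L{-4} = -4/s.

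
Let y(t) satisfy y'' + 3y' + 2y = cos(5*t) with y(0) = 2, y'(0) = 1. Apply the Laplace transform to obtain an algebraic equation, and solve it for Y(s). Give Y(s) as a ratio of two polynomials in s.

Apply the Laplace transform to the equation.
The derivative rules (L{y''} = s^2 Y - s·y(0) - y'(0) and L{y'} = sY - y(0), with y(0) = 2, y'(0) = 1) turn the left side into (s^2 + 3*s + 2)Y - (2*s + 7).
The right side is L{cos(5*t)} = s/(s^2 + 25).
So (s^2 + 3*s + 2)Y = s/(s^2 + 25) + (2*s + 7).
Divide through and combine into a single rational function.

Y(s) = (2*s^3 + 7*s^2 + 51*s + 175)/(s^4 + 3*s^3 + 27*s^2 + 75*s + 50)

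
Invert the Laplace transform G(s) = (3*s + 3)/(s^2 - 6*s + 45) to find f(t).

f(t) = 2*exp(3*t)*sin(6*t) + 3*exp(3*t)*cos(6*t)

Complete the square in the denominator: s^2 - 6*s + 45 = (s - 3)^2 + 6^2.
Split the numerator to match: 3*s + 3 = 3·(s - 3) + 2·6.
Invert each term: 3·(s - 3)/((s - 3)^2 + 36) ↔ 3e^(3t)cos(6t); 2·6/((s - 3)^2 + 36) ↔ 2e^(3t)sin(6t).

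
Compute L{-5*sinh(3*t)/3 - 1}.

-5/(s^2 - 9) - 1/s

The transform is linear, so treat each term independently.
L{-1} = -1/s; (-5/3)·[L{sinh(3t)} = 3/(s^2 - 9)].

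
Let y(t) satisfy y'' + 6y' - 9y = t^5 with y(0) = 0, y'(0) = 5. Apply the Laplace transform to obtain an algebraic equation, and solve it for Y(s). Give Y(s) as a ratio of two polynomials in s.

Transform both sides with L{·}.
With L{y''} = s^2 Y - s·y(0) - y'(0) and L{y'} = sY - y(0), with y(0) = 0, y'(0) = 5: the LHS transforms to (s^2 + 6*s - 9)Y - (5).
The right side is L{t^5} = 120/s^6.
So (s^2 + 6*s - 9)Y = 120/s^6 + (5).
Solve for Y(s) and write it as one ratio of polynomials.

Y(s) = (5*s^6 + 120)/(s^8 + 6*s^7 - 9*s^6)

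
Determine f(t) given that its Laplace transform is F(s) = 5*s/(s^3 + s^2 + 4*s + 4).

f(t) = 2*sin(2*t) + cos(2*t) - exp(-t)

Factor the denominator: s^3 + s^2 + 4*s + 4 = (s + 1)*(s^2 + 4).
Partial fraction decomposition gives [-1/(s + 1)] + [s/(s^2 + 4)] + [4/(s^2 + 4)].
Invert each term: -1/(s + 1) ↔ -e^(-t); 1·s/(s^2 + 4) ↔ cos(2t); 2·2/(s^2 + 4) ↔ 2sin(2t).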